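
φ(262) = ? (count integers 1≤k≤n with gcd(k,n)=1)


Factor n: 262 = 2 × 131
φ(n) = n · ∏(1 - 1/p) over distinct primes p | n
φ(262) = 262 · (1 - 1/2) · (1 - 1/131) = 130

φ(262) = 130


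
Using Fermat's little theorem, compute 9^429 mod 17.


Fermat's little theorem: if p is prime and gcd(a,p)=1, then a^(p-1) ≡ 1 (mod p)
p = 17 is prime, gcd(9,17) = 1
Reduce exponent: 429 mod 16 = 13
So 9^429 ≡ 9^13 (mod 17)
9^13 mod 17 = 8

9^429 ≡ 8 (mod 17)


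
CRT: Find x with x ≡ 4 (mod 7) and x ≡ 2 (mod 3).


m₁ = 7, m₂ = 3, gcd = 1, so CRT applies. M = m₁·m₂ = 21
Let M₁ = M/m₁ = 3, M₂ = M/m₂ = 7
Find y₁ ≡ M₁⁻¹ (mod m₁): 3⁻¹ ≡ 5 (mod 7)
Find y₂ ≡ M₂⁻¹ (mod m₂): 7⁻¹ ≡ 1 (mod 3)
x = a₁·M₁·y₁ + a₂·M₂·y₂ = 4·3·5 + 2·7·1 = 74
Reduce mod 21: x ≡ 11
Check: 11 mod 7 = 4 ✓, 11 mod 3 = 2 ✓

x ≡ 11 (mod 21)


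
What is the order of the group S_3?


|S_n| = n! (number of permutations of n symbols)
|S_3| = 3! = 6

|S_3| = 6


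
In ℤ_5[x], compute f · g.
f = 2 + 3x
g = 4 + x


Expand and collect like terms; reduce coefficients mod 5:
x^0: 2·4 = 8 ≡ 3 (mod 5)
x^1: 2·1 + 3·4 = 14 ≡ 4 (mod 5)
x^2: 3·1 = 3 ≡ 3 (mod 5)
Result: 3 + 4x + 3x^2

f · g = 3 + 4x + 3x^2


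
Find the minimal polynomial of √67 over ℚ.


√67 satisfies x² - 67 = 0, irreducible over ℚ since 67 is squarefree

Minimal polynomial: x² - 67


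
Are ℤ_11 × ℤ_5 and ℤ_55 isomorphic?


Comparing ℤ_11 × ℤ_5 and ℤ_55:
gcd(11,5) = 1, so ℤ_11 × ℤ_5 ≅ ℤ_55 (CRT)

Yes, ℤ_11 × ℤ_5 ≅ ℤ_55


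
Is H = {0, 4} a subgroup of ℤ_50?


Subgroup test for H = {0, 4} in (ℤ_50, +):
(1) 0 ∈ H? Yes
(2) Closure: for all a,b ∈ H, (a+b) mod 50 ∈ H? No  [counterexample: 4 + 4 = 8 ∉ H]
(3) Inverses: for all a ∈ H, -a mod 50 ∈ H? No

No, H is not a subgroup of ℤ_50


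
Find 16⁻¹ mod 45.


Use the extended Euclidean algorithm to write 1 = 16·s + 45·t; then s mod 45 is the inverse.
Euclidean algorithm:
  16 = 0·45 + 16
  45 = 2·16 + 13
  16 = 1·13 + 3
  13 = 4·3 + 1
  3 = 3·1 + 0
gcd(16,45) = 1
Back-substitution gives: 16·(-14) + 45·(5) = 1
So 16⁻¹ ≡ -14 ≡ 31 (mod 45)
Check: 16 × 31 = 496 ≡ 1 (mod 45) ✓

16⁻¹ ≡ 31 (mod 45)


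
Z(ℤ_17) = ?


Z(G) = {g ∈ G | gx = xg for all x ∈ G}
ℤ_17 is abelian, so Z(G) = G

Z(ℤ_17) = ℤ_17


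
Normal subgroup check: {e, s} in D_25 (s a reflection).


H = {e, s} in D_25 (s a reflection)
r·s·r⁻¹ = sr⁻² ≠ s for n ≥ 3, so {e, s} is not closed under conjugation

No, not a normal subgroup


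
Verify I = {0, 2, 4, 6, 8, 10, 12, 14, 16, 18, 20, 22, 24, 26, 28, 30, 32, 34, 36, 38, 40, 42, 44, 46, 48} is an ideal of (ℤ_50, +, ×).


Check ideal conditions for I = {0, 2, 4, 6, 8, 10, 12, 14, 16, 18, 20, 22, 24, 26, 28, 30, 32, 34, 36, 38, 40, 42, 44, 46, 48} in ℤ_50:
(1) I is an additive subgroup? Yes
(2) For r ∈ ℤ_50 and a ∈ I: r·a ∈ I? Yes

Yes, I is an ideal of ℤ_50


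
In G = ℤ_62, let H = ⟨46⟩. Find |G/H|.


|⟨46⟩| = n / gcd(46, 62) = 62 / 2 = 31
H is normal (ℤ_62 is abelian).
|G/H| = |G| / |H| = 62 / 31 = 2

|G/H| = 2


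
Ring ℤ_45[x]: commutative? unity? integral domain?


ℤ_45 has zero divisors (3·15 ≡ 0), and these lift to constant zero divisors in ℤ_45[x]; so not an integral domain
Commutative: Yes
Integral domain: No
Has unity: Yes

ℤ_45[x]: Commutative=Yes, Unity=Yes


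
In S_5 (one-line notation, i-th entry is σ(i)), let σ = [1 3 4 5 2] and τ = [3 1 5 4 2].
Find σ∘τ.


σ∘τ: apply τ first, then σ
1 →τ 3 →σ 4
2 →τ 1 →σ 1
3 →τ 5 →σ 2
4 →τ 4 →σ 5
5 →τ 2 →σ 3

σ∘τ = [4 1 2 5 3]


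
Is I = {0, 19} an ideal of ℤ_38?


Check ideal conditions for I = {0, 19} in ℤ_38:
(1) I is an additive subgroup? Yes
(2) For r ∈ ℤ_38 and a ∈ I: r·a ∈ I? Yes

Yes, I is an ideal of ℤ_38


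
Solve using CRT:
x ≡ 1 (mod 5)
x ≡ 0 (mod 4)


m₁ = 5, m₂ = 4, gcd = 1, so CRT applies. M = m₁·m₂ = 20
Let M₁ = M/m₁ = 4, M₂ = M/m₂ = 5
Find y₁ ≡ M₁⁻¹ (mod m₁): 4⁻¹ ≡ 4 (mod 5)
Find y₂ ≡ M₂⁻¹ (mod m₂): 5⁻¹ ≡ 1 (mod 4)
x = a₁·M₁·y₁ + a₂·M₂·y₂ = 1·4·4 + 0·5·1 = 16
Reduce mod 20: x ≡ 16
Check: 16 mod 5 = 1 ✓, 16 mod 4 = 0 ✓

x ≡ 16 (mod 20)


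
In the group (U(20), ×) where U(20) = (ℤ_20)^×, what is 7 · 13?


Operation: multiplication mod 20
7 · 13 = (a × b) mod 20 with a = 7, b = 13

7 · 13 = 11


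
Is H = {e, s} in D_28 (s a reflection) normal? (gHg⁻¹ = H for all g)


H = {e, s} in D_28 (s a reflection)
r·s·r⁻¹ = sr⁻² ≠ s for n ≥ 3, so {e, s} is not closed under conjugation

No, not a normal subgroup


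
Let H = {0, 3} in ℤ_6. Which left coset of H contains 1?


1 + H = {1 + h (mod 6) : h ∈ H}
1+0=1, 1+3=4

1 + H = {1, 4}


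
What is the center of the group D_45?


Z(G) = {g ∈ G | gx = xg for all x ∈ G}
For odd n, Z(D_n) = {e}: no nontrivial rotation commutes with all reflections

Z(D_45) = {e}


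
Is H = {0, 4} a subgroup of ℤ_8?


Subgroup test for H = {0, 4} in (ℤ_8, +):
(1) 0 ∈ H? Yes
(2) Closure: for all a,b ∈ H, (a+b) mod 8 ∈ H? Yes
(3) Inverses: for all a ∈ H, -a mod 8 ∈ H? Yes

Yes, H is a subgroup of ℤ_8


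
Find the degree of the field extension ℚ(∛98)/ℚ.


∛98 has minimal polynomial x³ - 98 (irreducible over ℚ since 98 is not a perfect cube)

[ℚ(∛98)/ℚ] = 3


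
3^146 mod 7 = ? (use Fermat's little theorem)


Fermat's little theorem: if p is prime and gcd(a,p)=1, then a^(p-1) ≡ 1 (mod p)
p = 7 is prime, gcd(3,7) = 1
Reduce exponent: 146 mod 6 = 2
So 3^146 ≡ 3^2 (mod 7)
3^2 mod 7 = 2

3^146 ≡ 2 (mod 7)


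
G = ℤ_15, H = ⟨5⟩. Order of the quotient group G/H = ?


|⟨5⟩| = n / gcd(5, 15) = 15 / 5 = 3
H is normal (ℤ_15 is abelian).
|G/H| = |G| / |H| = 15 / 3 = 5

|G/H| = 5


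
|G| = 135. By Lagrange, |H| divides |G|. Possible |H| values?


Lagrange's theorem: |H| divides |G|
|G| = 135
Divisors of 135: 1, 3, 5, 9, 15, 27, 45, 135

Possible subgroup orders: {1, 3, 5, 9, 15, 27, 45, 135}


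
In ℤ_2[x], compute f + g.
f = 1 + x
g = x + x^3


Add coefficients mod 2:
x^0: 1 + 0 = 1 (mod 2)
x^1: 1 + 1 = 0 (mod 2)
x^2: 0 + 0 = 0 (mod 2)
x^3: 0 + 1 = 1 (mod 2)
Result: 1 + x^3

f + g = 1 + x^3


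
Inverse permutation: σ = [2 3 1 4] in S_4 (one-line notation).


To find σ⁻¹, swap domain and range:
σ(1) = 2 → σ⁻¹(2) = 1
σ(2) = 3 → σ⁻¹(3) = 2
σ(3) = 1 → σ⁻¹(1) = 3
σ(4) = 4 → σ⁻¹(4) = 4

σ⁻¹ = [3 1 2 4]


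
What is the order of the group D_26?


|D_n| = 2n (n rotations and n reflections)
|D_26| = 2×26 = 52

|D_26| = 52


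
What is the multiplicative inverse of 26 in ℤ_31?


Use the extended Euclidean algorithm to write 1 = 26·s + 31·t; then s mod 31 is the inverse.
Euclidean algorithm:
  26 = 0·31 + 26
  31 = 1·26 + 5
  26 = 5·5 + 1
  5 = 5·1 + 0
gcd(26,31) = 1
Back-substitution gives: 26·(6) + 31·(-5) = 1
So 26⁻¹ ≡ 6 ≡ 6 (mod 31)
Check: 26 × 6 = 156 ≡ 1 (mod 31) ✓

26⁻¹ ≡ 6 (mod 31)


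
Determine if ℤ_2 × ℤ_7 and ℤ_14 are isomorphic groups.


Comparing ℤ_2 × ℤ_7 and ℤ_14:
gcd(2,7) = 1, so ℤ_2 × ℤ_7 ≅ ℤ_14 (CRT)

Yes, ℤ_2 × ℤ_7 ≅ ℤ_14


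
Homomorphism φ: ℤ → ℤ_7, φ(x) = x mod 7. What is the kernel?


Kernel = preimage of identity
ker(φ) = {x ∈ ℤ : x ≡ 0 (mod 7)} = 7ℤ = {0, ±7, ±14, ...}

ker(φ) = 7ℤ


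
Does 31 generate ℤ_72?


g generates ℤ_n iff gcd(g, n) = 1
gcd(31, 72) = 1
Since gcd = 1, 31 is a generator.

Yes, 31 generates ℤ_72


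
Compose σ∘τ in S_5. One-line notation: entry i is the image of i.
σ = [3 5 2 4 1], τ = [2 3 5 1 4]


σ∘τ: apply τ first, then σ
1 →τ 2 →σ 5
2 →τ 3 →σ 2
3 →τ 5 →σ 1
4 →τ 1 →σ 3
5 →τ 4 →σ 4

σ∘τ = [5 2 1 3 4]


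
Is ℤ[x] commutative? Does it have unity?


Polynomial ring over ℤ (an integral domain) is a commutative integral domain with unity 1
Commutative: Yes
Integral domain: Yes
Has unity: Yes

ℤ[x]: Commutative=Yes, Unity=Yes


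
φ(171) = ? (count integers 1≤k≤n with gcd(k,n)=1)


Factor n: 171 = 3^2 × 19
φ(n) = n · ∏(1 - 1/p) over distinct primes p | n
φ(171) = 171 · (1 - 1/3) · (1 - 1/19) = 108

φ(171) = 108


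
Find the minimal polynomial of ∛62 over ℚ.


∛62 satisfies x³ - 62 = 0, irreducible over ℚ (no rational root; 62 is not a perfect cube)

Minimal polynomial: x³ - 62


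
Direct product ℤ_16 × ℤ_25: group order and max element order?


|ℤ_16 × ℤ_25| = 16 × 25 = 400
Max element order = lcm(16,25) = 400
Cyclic? Yes (gcd=1)

|ℤ_16×ℤ_25| = 400, max element order = 400


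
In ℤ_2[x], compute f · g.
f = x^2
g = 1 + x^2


Expand and collect like terms; reduce coefficients mod 2:
x^0: 0·1 = 0 ≡ 0 (mod 2)
x^1: 0·0 + 0·1 = 0 ≡ 0 (mod 2)
x^2: 0·1 + 0·0 + 1·1 = 1 ≡ 1 (mod 2)
x^3: 0·1 + 1·0 = 0 ≡ 0 (mod 2)
x^4: 1·1 = 1 ≡ 1 (mod 2)
Result: x^2 + x^4

f · g = x^2 + x^4


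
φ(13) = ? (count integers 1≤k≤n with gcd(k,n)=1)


φ(n) = count of k ∈ {1,...,n} with gcd(k,n)=1
Coprimes to 13: {1, 2, 3, 4, 5, 6, 7, 8, 9, 10, 11, 12}
Count: 12

φ(13) = 12


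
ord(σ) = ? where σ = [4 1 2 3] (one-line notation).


Cycle decomposition: (1 4 3 2)
Cycle lengths: 4
Order = lcm(4) = 4

ord(σ) = 4


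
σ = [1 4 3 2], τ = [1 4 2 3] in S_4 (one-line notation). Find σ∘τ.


σ∘τ: apply τ first, then σ
1 →τ 1 →σ 1
2 →τ 4 →σ 2
3 →τ 2 →σ 4
4 →τ 3 →σ 3

σ∘τ = [1 2 4 3]


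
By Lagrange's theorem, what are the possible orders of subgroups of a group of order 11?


Lagrange's theorem: |H| divides |G|
|G| = 11
Divisors of 11: 1, 11

Possible subgroup orders: {1, 11}


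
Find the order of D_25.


|D_n| = 2n (n rotations and n reflections)
|D_25| = 2×25 = 50

|D_25| = 50


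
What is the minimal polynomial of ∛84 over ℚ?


∛84 satisfies x³ - 84 = 0, irreducible over ℚ (no rational root; 84 is not a perfect cube)

Minimal polynomial: x³ - 84


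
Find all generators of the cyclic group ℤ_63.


g generates ℤ_n iff gcd(g,n) = 1
Prime factors of 63: 3, 7
Generators are g ∈ {1,...,62} not divisible by any of these primes.
Generators: {1, 2, 4, 5, 8, 10, 11, 13, 16, 17, 19, 20, 22, 23, 25, 26, 29, 31, 32, 34, 37, 38, 40, 41, 43, 44, 46, 47, 50, 52, 53, 55, 58, 59, 61, 62}
Number of generators = φ(63) = 36

Generators of ℤ_63 = {1, 2, 4, 5, 8, 10, 11, 13, 16, 17, 19, 20, 22, 23, 25, 26, 29, 31, 32, 34, 37, 38, 40, 41, 43, 44, 46, 47, 50, 52, 53, 55, 58, 59, 61, 62}


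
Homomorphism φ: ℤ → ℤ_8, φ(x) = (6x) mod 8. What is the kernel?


Kernel = preimage of identity
ker(φ) = {x ∈ ℤ : 6x ≡ 0 (mod 8)}. gcd(6,8) = 2, so 6x ≡ 0 (mod 8) ⟺ x ≡ 0 (mod 8/2 = 4). Hence ker(φ) = 4ℤ

ker(φ) = 4ℤ


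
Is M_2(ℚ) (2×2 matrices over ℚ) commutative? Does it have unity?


Matrix multiplication is non-commutative for n ≥ 2; the identity matrix I is the unity; singular matrices give zero divisors, so not an integral domain
Commutative: No
Integral domain: No
Has unity: Yes

M_2(ℚ) (2×2 matrices over ℚ): Commutative=No, Unity=Yes


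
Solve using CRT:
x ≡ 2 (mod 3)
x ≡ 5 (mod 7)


m₁ = 3, m₂ = 7, gcd = 1, so CRT applies. M = m₁·m₂ = 21
Let M₁ = M/m₁ = 7, M₂ = M/m₂ = 3
Find y₁ ≡ M₁⁻¹ (mod m₁): 7⁻¹ ≡ 1 (mod 3)
Find y₂ ≡ M₂⁻¹ (mod m₂): 3⁻¹ ≡ 5 (mod 7)
x = a₁·M₁·y₁ + a₂·M₂·y₂ = 2·7·1 + 5·3·5 = 89
Reduce mod 21: x ≡ 5
Check: 5 mod 3 = 2 ✓, 5 mod 7 = 5 ✓

x ≡ 5 (mod 21)


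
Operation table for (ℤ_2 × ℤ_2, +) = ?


Elements: {(0,0), (0,1), (1,0), (1,1)}
Operation: componentwise addition mod (2, 2)
Entry (a, b) = ((a₁+b₁) mod 2, (a₂+b₂) mod 2)

Cayley table:
      | (0,0) | (0,1) | (1,0) | (1,1)
(0,0) | (0,0) | (0,1) | (1,0) | (1,1)
(0,1) | (0,1) | (0,0) | (1,1) | (1,0)
(1,0) | (1,0) | (1,1) | (0,0) | (0,1)
(1,1) | (1,1) | (1,0) | (0,1) | (0,0)


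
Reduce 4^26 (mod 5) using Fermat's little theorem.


Fermat's little theorem: if p is prime and gcd(a,p)=1, then a^(p-1) ≡ 1 (mod p)
p = 5 is prime, gcd(4,5) = 1
Reduce exponent: 26 mod 4 = 2
So 4^26 ≡ 4^2 (mod 5)
4^2 mod 5 = 1

4^26 ≡ 1 (mod 5)


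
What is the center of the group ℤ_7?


Z(G) = {g ∈ G | gx = xg for all x ∈ G}
ℤ_7 is abelian, so Z(G) = G

Z(ℤ_7) = ℤ_7


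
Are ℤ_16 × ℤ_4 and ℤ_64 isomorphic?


Comparing ℤ_16 × ℤ_4 and ℤ_64:
gcd(16,4) = 4 ≠ 1. Max element order in ℤ_16×ℤ_4 is lcm(16,4) = 16 < 64, so it has no element of order 64

No, ℤ_16 × ℤ_4 ≇ ℤ_64


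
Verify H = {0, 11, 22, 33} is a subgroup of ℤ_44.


Subgroup test for H = {0, 11, 22, 33} in (ℤ_44, +):
(1) 0 ∈ H? Yes
(2) Closure: for all a,b ∈ H, (a+b) mod 44 ∈ H? Yes
(3) Inverses: for all a ∈ H, -a mod 44 ∈ H? Yes

Yes, H is a subgroup of ℤ_44


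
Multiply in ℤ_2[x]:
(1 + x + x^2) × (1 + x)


Expand and collect like terms; reduce coefficients mod 2:
x^0: 1·1 = 1 ≡ 1 (mod 2)
x^1: 1·1 + 1·1 = 2 ≡ 0 (mod 2)
x^2: 1·1 + 1·1 = 2 ≡ 0 (mod 2)
x^3: 1·1 = 1 ≡ 1 (mod 2)
Result: 1 + x^3

f · g = 1 + x^3


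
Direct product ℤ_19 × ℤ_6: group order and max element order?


|ℤ_19 × ℤ_6| = 19 × 6 = 114
Max element order = lcm(19,6) = 114
Cyclic? Yes (gcd=1)

|ℤ_19×ℤ_6| = 114, max element order = 114


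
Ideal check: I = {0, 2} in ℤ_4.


Check ideal conditions for I = {0, 2} in ℤ_4:
(1) I is an additive subgroup? Yes
(2) For r ∈ ℤ_4 and a ∈ I: r·a ∈ I? Yes

Yes, I is an ideal of ℤ_4


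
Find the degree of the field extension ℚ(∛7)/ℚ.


∛7 has minimal polynomial x³ - 7 (irreducible over ℚ since 7 is not a perfect cube)

[ℚ(∛7)/ℚ] = 3


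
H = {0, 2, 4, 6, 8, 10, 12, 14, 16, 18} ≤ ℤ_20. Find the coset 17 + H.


17 + H = {17 + h (mod 20) : h ∈ H}
17+0=17, 17+2=19, 17+4=1, 17+6=3, 17+8=5, 17+10=7, 17+12=9, 17+14=11, 17+16=13, 17+18=15
17 + H = {1, 3, 5, 7, 9, 11, 13, 15, 17, 19} = 1 + H

17 + H = {1, 3, 5, 7, 9, 11, 13, 15, 17, 19}


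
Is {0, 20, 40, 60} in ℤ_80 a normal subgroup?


H = {0, 20, 40, 60} in ℤ_80
ℤ_80 is abelian; every subgroup of an abelian group is normal

Yes, normal subgroup


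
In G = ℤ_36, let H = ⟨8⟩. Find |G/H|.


|⟨8⟩| = n / gcd(8, 36) = 36 / 4 = 9
H is normal (ℤ_36 is abelian).
|G/H| = |G| / |H| = 36 / 9 = 4

|G/H| = 4


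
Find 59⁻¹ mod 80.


Use the extended Euclidean algorithm to write 1 = 59·s + 80·t; then s mod 80 is the inverse.
Euclidean algorithm:
  59 = 0·80 + 59
  80 = 1·59 + 21
  59 = 2·21 + 17
  21 = 1·17 + 4
  17 = 4·4 + 1
  4 = 4·1 + 0
gcd(59,80) = 1
Back-substitution gives: 59·(19) + 80·(-14) = 1
So 59⁻¹ ≡ 19 ≡ 19 (mod 80)
Check: 59 × 19 = 1121 ≡ 1 (mod 80) ✓

59⁻¹ ≡ 19 (mod 80)


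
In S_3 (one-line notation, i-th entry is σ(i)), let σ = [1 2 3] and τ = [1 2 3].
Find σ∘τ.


σ∘τ: apply τ first, then σ
1 →τ 1 →σ 1
2 →τ 2 →σ 2
3 →τ 3 →σ 3

σ∘τ = [1 2 3]


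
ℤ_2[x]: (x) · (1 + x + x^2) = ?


Expand and collect like terms; reduce coefficients mod 2:
x^0: 0·1 = 0 ≡ 0 (mod 2)
x^1: 0·1 + 1·1 = 1 ≡ 1 (mod 2)
x^2: 0·1 + 1·1 = 1 ≡ 1 (mod 2)
x^3: 1·1 = 1 ≡ 1 (mod 2)
Result: x + x^2 + x^3

f · g = x + x^2 + x^3


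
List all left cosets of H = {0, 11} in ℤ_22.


H = {0, 11}, |H| = 2
Number of cosets = |G|/|H| = 22/2 = 11
0 + H = {0, 11}
1 + H = {1, 12}
2 + H = {2, 13}
3 + H = {3, 14}
4 + H = {4, 15}
5 + H = {5, 16}
6 + H = {6, 17}
7 + H = {7, 18}
8 + H = {8, 19}
9 + H = {9, 20}
10 + H = {10, 21}

Cosets: 0+H={0,11}; 1+H={1,12}; 2+H={2,13}; 3+H={3,14}; 4+H={4,15}; 5+H={5,16}; 6+H={6,17}; 7+H={7,18}; 8+H={8,19}; 9+H={9,20}; 10+H={10,21}


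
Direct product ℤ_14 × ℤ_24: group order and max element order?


|ℤ_14 × ℤ_24| = 14 × 24 = 336
Max element order = lcm(14,24) = 168
Cyclic? No (gcd=2)

|ℤ_14×ℤ_24| = 336, max element order = 168


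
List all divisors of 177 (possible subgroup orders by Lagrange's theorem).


Lagrange's theorem: |H| divides |G|
|G| = 177
Divisors of 177: 1, 3, 59, 177

Possible subgroup orders: {1, 3, 59, 177}


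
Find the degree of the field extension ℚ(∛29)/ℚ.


∛29 has minimal polynomial x³ - 29 (irreducible over ℚ since 29 is not a perfect cube)

[ℚ(∛29)/ℚ] = 3


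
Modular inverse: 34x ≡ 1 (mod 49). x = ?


Use the extended Euclidean algorithm to write 1 = 34·s + 49·t; then s mod 49 is the inverse.
Euclidean algorithm:
  34 = 0·49 + 34
  49 = 1·34 + 15
  34 = 2·15 + 4
  15 = 3·4 + 3
  4 = 1·3 + 1
  3 = 3·1 + 0
gcd(34,49) = 1
Back-substitution gives: 34·(13) + 49·(-9) = 1
So 34⁻¹ ≡ 13 ≡ 13 (mod 49)
Check: 34 × 13 = 442 ≡ 1 (mod 49) ✓

34⁻¹ ≡ 13 (mod 49)


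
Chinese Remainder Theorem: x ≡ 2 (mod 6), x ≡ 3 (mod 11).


m₁ = 6, m₂ = 11, gcd = 1, so CRT applies. M = m₁·m₂ = 66
Let M₁ = M/m₁ = 11, M₂ = M/m₂ = 6
Find y₁ ≡ M₁⁻¹ (mod m₁): 11⁻¹ ≡ 5 (mod 6)
Find y₂ ≡ M₂⁻¹ (mod m₂): 6⁻¹ ≡ 2 (mod 11)
x = a₁·M₁·y₁ + a₂·M₂·y₂ = 2·11·5 + 3·6·2 = 146
Reduce mod 66: x ≡ 14
Check: 14 mod 6 = 2 ✓, 14 mod 11 = 3 ✓

x ≡ 14 (mod 66)


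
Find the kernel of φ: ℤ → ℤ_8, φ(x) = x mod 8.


Kernel = preimage of identity
ker(φ) = {x ∈ ℤ : x ≡ 0 (mod 8)} = 8ℤ = {0, ±8, ±16, ...}

ker(φ) = 8ℤ


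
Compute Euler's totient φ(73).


Factor n: 73 = 73
φ(n) = n · ∏(1 - 1/p) over distinct primes p | n
φ(73) = 73 · (1 - 1/73) = 72

φ(73) = 72


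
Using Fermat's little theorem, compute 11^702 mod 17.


Fermat's little theorem: if p is prime and gcd(a,p)=1, then a^(p-1) ≡ 1 (mod p)
p = 17 is prime, gcd(11,17) = 1
Reduce exponent: 702 mod 16 = 14
So 11^702 ≡ 11^14 (mod 17)
11^14 mod 17 = 9

11^702 ≡ 9 (mod 17)


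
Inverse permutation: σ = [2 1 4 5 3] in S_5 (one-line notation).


To find σ⁻¹, swap domain and range:
σ(1) = 2 → σ⁻¹(2) = 1
σ(2) = 1 → σ⁻¹(1) = 2
σ(3) = 4 → σ⁻¹(4) = 3
σ(4) = 5 → σ⁻¹(5) = 4
σ(5) = 3 → σ⁻¹(3) = 5

σ⁻¹ = [2 1 5 3 4]


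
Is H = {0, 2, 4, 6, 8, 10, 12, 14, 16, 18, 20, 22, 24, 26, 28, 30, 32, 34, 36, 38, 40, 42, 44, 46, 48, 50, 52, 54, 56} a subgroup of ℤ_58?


Subgroup test for H = {0, 2, 4, 6, 8, 10, 12, 14, 16, 18, 20, 22, 24, 26, 28, 30, 32, 34, 36, 38, 40, 42, 44, 46, 48, 50, 52, 54, 56} in (ℤ_58, +):
(1) 0 ∈ H? Yes
(2) Closure: for all a,b ∈ H, (a+b) mod 58 ∈ H? Yes
(3) Inverses: for all a ∈ H, -a mod 58 ∈ H? Yes

Yes, H is a subgroup of ℤ_58


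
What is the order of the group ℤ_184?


ℤ_n has n elements.

|ℤ_184| = 184


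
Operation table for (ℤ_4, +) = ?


Elements: {0, 1, 2, 3}
Operation: addition mod 4
Entry (a, b) = (a + b) mod 4

Cayley table:
  | 0 | 1 | 2 | 3
0 | 0 | 1 | 2 | 3
1 | 1 | 2 | 3 | 0
2 | 2 | 3 | 0 | 1
3 | 3 | 0 | 1 | 2


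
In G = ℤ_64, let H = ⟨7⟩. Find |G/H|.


|⟨7⟩| = n / gcd(7, 64) = 64 / 1 = 64
H is normal (ℤ_64 is abelian).
|G/H| = |G| / |H| = 64 / 64 = 1

|G/H| = 1


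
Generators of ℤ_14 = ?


g generates ℤ_n iff gcd(g,n) = 1
Checking each g ∈ {1,...,13}:
gcd(1,14) = 1
gcd(2,14) = 2
gcd(3,14) = 1
gcd(4,14) = 2
gcd(5,14) = 1
gcd(6,14) = 2
gcd(7,14) = 7
gcd(8,14) = 2
gcd(9,14) = 1
gcd(10,14) = 2
gcd(11,14) = 1
gcd(12,14) = 2
gcd(13,14) = 1
Generators: {1, 3, 5, 9, 11, 13}
Number of generators = φ(14) = 6

Generators of ℤ_14 = {1, 3, 5, 9, 11, 13}


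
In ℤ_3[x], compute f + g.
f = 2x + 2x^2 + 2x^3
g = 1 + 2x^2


Add coefficients mod 3:
x^0: 0 + 1 = 1 (mod 3)
x^1: 2 + 0 = 2 (mod 3)
x^2: 2 + 2 = 1 (mod 3)
x^3: 2 + 0 = 2 (mod 3)
Result: 1 + 2x + x^2 + 2x^3

f + g = 1 + 2x + x^2 + 2x^3


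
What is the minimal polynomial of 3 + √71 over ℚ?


Let α = 3 + √71. Then α - 3 = √71, so (α - 3)² = 71, giving α² - 6α - 62 = 0. Degree 2 and α ∉ ℚ, so this is the minimal polynomial.

Minimal polynomial: x² - 6x - 62


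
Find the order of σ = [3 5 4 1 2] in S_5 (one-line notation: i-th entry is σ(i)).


Cycle decomposition: (1 3 4) (2 5)
Cycle lengths: 3, 2
Order = lcm(3, 2) = 6

ord(σ) = 6


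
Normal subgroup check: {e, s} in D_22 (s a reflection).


H = {e, s} in D_22 (s a reflection)
r·s·r⁻¹ = sr⁻² ≠ s for n ≥ 3, so {e, s} is not closed under conjugation

No, not a normal subgroup


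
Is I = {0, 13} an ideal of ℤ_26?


Check ideal conditions for I = {0, 13} in ℤ_26:
(1) I is an additive subgroup? Yes
(2) For r ∈ ℤ_26 and a ∈ I: r·a ∈ I? Yes

Yes, I is an ideal of ℤ_26


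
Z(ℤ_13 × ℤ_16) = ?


Z(G) = {g ∈ G | gx = xg for all x ∈ G}
Direct product of abelian groups is abelian, so Z(G) = G

Z(ℤ_13 × ℤ_16) = ℤ_13 × ℤ_16


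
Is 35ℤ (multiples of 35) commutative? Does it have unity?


35ℤ is a commutative ring under +,× but has no multiplicative identity (1 ∉ 35ℤ); it has no zero divisors, but without unity it is not an integral domain
Commutative: Yes
Integral domain: No
Has unity: No

35ℤ (multiples of 35): Commutative=Yes, Unity=No


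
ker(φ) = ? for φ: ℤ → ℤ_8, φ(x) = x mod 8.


Kernel = preimage of identity
ker(φ) = {x ∈ ℤ : x ≡ 0 (mod 8)} = 8ℤ = {0, ±8, ±16, ...}

ker(φ) = 8ℤ


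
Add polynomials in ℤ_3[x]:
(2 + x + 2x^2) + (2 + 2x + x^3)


Add coefficients mod 3:
x^0: 2 + 2 = 1 (mod 3)
x^1: 1 + 2 = 0 (mod 3)
x^2: 2 + 0 = 2 (mod 3)
x^3: 0 + 1 = 1 (mod 3)
Result: 1 + 2x^2 + x^3

f + g = 1 + 2x^2 + x^3


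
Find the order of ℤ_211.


ℤ_n has n elements.

|ℤ_211| = 211


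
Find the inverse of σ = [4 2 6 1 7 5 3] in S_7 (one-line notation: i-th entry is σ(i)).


To find σ⁻¹, swap domain and range:
σ(1) = 4 → σ⁻¹(4) = 1
σ(2) = 2 → σ⁻¹(2) = 2
σ(3) = 6 → σ⁻¹(6) = 3
σ(4) = 1 → σ⁻¹(1) = 4
σ(5) = 7 → σ⁻¹(7) = 5
σ(6) = 5 → σ⁻¹(5) = 6
σ(7) = 3 → σ⁻¹(3) = 7

σ⁻¹ = [4 2 7 1 6 3 5]


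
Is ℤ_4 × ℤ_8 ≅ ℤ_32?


Comparing ℤ_4 × ℤ_8 and ℤ_32:
gcd(4,8) = 4 ≠ 1. Max element order in ℤ_4×ℤ_8 is lcm(4,8) = 8 < 32, so it has no element of order 32

No, ℤ_4 × ℤ_8 ≇ ℤ_32


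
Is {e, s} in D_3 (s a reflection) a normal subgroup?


H = {e, s} in D_3 (s a reflection)
r·s·r⁻¹ = sr⁻² ≠ s for n ≥ 3, so {e, s} is not closed under conjugation

No, not a normal subgroup


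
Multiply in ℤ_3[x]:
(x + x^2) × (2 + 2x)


Expand and collect like terms; reduce coefficients mod 3:
x^0: 0·2 = 0 ≡ 0 (mod 3)
x^1: 0·2 + 1·2 = 2 ≡ 2 (mod 3)
x^2: 1·2 + 1·2 = 4 ≡ 1 (mod 3)
x^3: 1·2 = 2 ≡ 2 (mod 3)
Result: 2x + x^2 + 2x^3

f · g = 2x + x^2 + 2x^3


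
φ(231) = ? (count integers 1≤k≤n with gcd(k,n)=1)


Factor n: 231 = 3 × 7 × 11
φ(n) = n · ∏(1 - 1/p) over distinct primes p | n
φ(231) = 231 · (1 - 1/3) · (1 - 1/7) · (1 - 1/11) = 120

φ(231) = 120


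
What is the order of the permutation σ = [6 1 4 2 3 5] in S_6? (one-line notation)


Cycle decomposition: (1 6 5 3 4 2)
Cycle lengths: 6
Order = lcm(6) = 6

ord(σ) = 6


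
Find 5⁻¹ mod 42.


Use the extended Euclidean algorithm to write 1 = 5·s + 42·t; then s mod 42 is the inverse.
Euclidean algorithm:
  5 = 0·42 + 5
  42 = 8·5 + 2
  5 = 2·2 + 1
  2 = 2·1 + 0
gcd(5,42) = 1
Back-substitution gives: 5·(17) + 42·(-2) = 1
So 5⁻¹ ≡ 17 ≡ 17 (mod 42)
Check: 5 × 17 = 85 ≡ 1 (mod 42) ✓

5⁻¹ ≡ 17 (mod 42)


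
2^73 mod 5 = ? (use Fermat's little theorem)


Fermat's little theorem: if p is prime and gcd(a,p)=1, then a^(p-1) ≡ 1 (mod p)
p = 5 is prime, gcd(2,5) = 1
Reduce exponent: 73 mod 4 = 1
So 2^73 ≡ 2^1 (mod 5)
2^1 mod 5 = 2

2^73 ≡ 2 (mod 5)


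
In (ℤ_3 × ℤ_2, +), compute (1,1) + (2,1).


Operation: componentwise addition mod (3, 2)
(1,1) + (2,1) = ((a₁+b₁) mod 3, (a₂+b₂) mod 2) with a = (1,1), b = (2,1)

(1,1) + (2,1) = (0,0)


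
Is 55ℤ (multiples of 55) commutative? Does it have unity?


55ℤ is a commutative ring under +,× but has no multiplicative identity (1 ∉ 55ℤ); it has no zero divisors, but without unity it is not an integral domain
Commutative: Yes
Integral domain: No
Has unity: No

55ℤ (multiples of 55): Commutative=Yes, Unity=No


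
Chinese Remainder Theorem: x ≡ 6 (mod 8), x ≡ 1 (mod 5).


m₁ = 8, m₂ = 5, gcd = 1, so CRT applies. M = m₁·m₂ = 40
Let M₁ = M/m₁ = 5, M₂ = M/m₂ = 8
Find y₁ ≡ M₁⁻¹ (mod m₁): 5⁻¹ ≡ 5 (mod 8)
Find y₂ ≡ M₂⁻¹ (mod m₂): 8⁻¹ ≡ 2 (mod 5)
x = a₁·M₁·y₁ + a₂·M₂·y₂ = 6·5·5 + 1·8·2 = 166
Reduce mod 40: x ≡ 6
Check: 6 mod 8 = 6 ✓, 6 mod 5 = 1 ✓

x ≡ 6 (mod 40)


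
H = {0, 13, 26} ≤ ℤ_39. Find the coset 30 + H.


30 + H = {30 + h (mod 39) : h ∈ H}
30+0=30, 30+13=4, 30+26=17
30 + H = {4, 17, 30} = 4 + H

30 + H = {4, 17, 30}


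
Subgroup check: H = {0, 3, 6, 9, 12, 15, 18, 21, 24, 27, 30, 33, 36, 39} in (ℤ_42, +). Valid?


Subgroup test for H = {0, 3, 6, 9, 12, 15, 18, 21, 24, 27, 30, 33, 36, 39} in (ℤ_42, +):
(1) 0 ∈ H? Yes
(2) Closure: for all a,b ∈ H, (a+b) mod 42 ∈ H? Yes
(3) Inverses: for all a ∈ H, -a mod 42 ∈ H? Yes

Yes, H is a subgroup of ℤ_42


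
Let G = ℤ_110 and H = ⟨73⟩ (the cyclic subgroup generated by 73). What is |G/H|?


|⟨73⟩| = n / gcd(73, 110) = 110 / 1 = 110
H is normal (ℤ_110 is abelian).
|G/H| = |G| / |H| = 110 / 110 = 1

|G/H| = 1


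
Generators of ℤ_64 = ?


g generates ℤ_n iff gcd(g,n) = 1
Prime factors of 64: 2
Generators are g ∈ {1,...,63} not divisible by any of these primes.
Generators: {1, 3, 5, 7, 9, 11, 13, 15, 17, 19, 21, 23, 25, 27, 29, 31, 33, 35, 37, 39, 41, 43, 45, 47, 49, 51, 53, 55, 57, 59, 61, 63}
Number of generators = φ(64) = 32

Generators of ℤ_64 = {1, 3, 5, 7, 9, 11, 13, 15, 17, 19, 21, 23, 25, 27, 29, 31, 33, 35, 37, 39, 41, 43, 45, 47, 49, 51, 53, 55, 57, 59, 61, 63}


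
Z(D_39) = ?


Z(G) = {g ∈ G | gx = xg for all x ∈ G}
For odd n, Z(D_n) = {e}: no nontrivial rotation commutes with all reflections

Z(D_39) = {e}


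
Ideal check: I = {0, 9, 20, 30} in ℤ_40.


Check ideal conditions for I = {0, 9, 20, 30} in ℤ_40:
(1) I is an additive subgroup? No
(2) For r ∈ ℤ_40 and a ∈ I: r·a ∈ I? No  [counterexample: r=2, a=9, r·a mod 40 = 18 ∉ I]

No, I is not an ideal of ℤ_40


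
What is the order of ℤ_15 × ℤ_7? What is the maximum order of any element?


|ℤ_15 × ℤ_7| = 15 × 7 = 105
Max element order = lcm(15,7) = 105
Cyclic? Yes (gcd=1)

|ℤ_15×ℤ_7| = 105, max element order = 105


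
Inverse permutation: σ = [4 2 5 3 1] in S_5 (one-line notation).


To find σ⁻¹, swap domain and range:
σ(1) = 4 → σ⁻¹(4) = 1
σ(2) = 2 → σ⁻¹(2) = 2
σ(3) = 5 → σ⁻¹(5) = 3
σ(4) = 3 → σ⁻¹(3) = 4
σ(5) = 1 → σ⁻¹(1) = 5

σ⁻¹ = [5 2 4 1 3]


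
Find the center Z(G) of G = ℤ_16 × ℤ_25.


Z(G) = {g ∈ G | gx = xg for all x ∈ G}
Direct product of abelian groups is abelian, so Z(G) = G

Z(ℤ_16 × ℤ_25) = ℤ_16 × ℤ_25


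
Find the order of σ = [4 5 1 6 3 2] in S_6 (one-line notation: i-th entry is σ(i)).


Cycle decomposition: (1 4 6 2 5 3)
Cycle lengths: 6
Order = lcm(6) = 6

ord(σ) = 6


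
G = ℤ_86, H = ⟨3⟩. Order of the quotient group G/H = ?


|⟨3⟩| = n / gcd(3, 86) = 86 / 1 = 86
H is normal (ℤ_86 is abelian).
|G/H| = |G| / |H| = 86 / 86 = 1

|G/H| = 1


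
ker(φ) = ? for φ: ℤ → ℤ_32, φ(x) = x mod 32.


Kernel = preimage of identity
ker(φ) = {x ∈ ℤ : x ≡ 0 (mod 32)} = 32ℤ = {0, ±32, ±64, ...}

ker(φ) = 32ℤ


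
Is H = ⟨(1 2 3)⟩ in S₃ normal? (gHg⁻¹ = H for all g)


H = ⟨(1 2 3)⟩ in S₃
⟨(1 2 3)⟩ has order 3 and index 2 in S₃; index-2 subgroups are normal

Yes, normal subgroup


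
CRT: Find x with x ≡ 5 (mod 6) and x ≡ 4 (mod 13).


m₁ = 6, m₂ = 13, gcd = 1, so CRT applies. M = m₁·m₂ = 78
Let M₁ = M/m₁ = 13, M₂ = M/m₂ = 6
Find y₁ ≡ M₁⁻¹ (mod m₁): 13⁻¹ ≡ 1 (mod 6)
Find y₂ ≡ M₂⁻¹ (mod m₂): 6⁻¹ ≡ 11 (mod 13)
x = a₁·M₁·y₁ + a₂·M₂·y₂ = 5·13·1 + 4·6·11 = 329
Reduce mod 78: x ≡ 17
Check: 17 mod 6 = 5 ✓, 17 mod 13 = 4 ✓

x ≡ 17 (mod 78)


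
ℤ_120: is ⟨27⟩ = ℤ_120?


g generates ℤ_n iff gcd(g, n) = 1
gcd(27, 120) = 3
Since gcd = 3 ≠ 1, ⟨27⟩ has order 40 < 120, so 27 is not a generator.

No, 27 does not generate ℤ_120


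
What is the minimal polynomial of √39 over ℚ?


√39 satisfies x² - 39 = 0, irreducible over ℚ since 39 is squarefree

Minimal polynomial: x² - 39


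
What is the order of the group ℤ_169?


ℤ_n has n elements.

|ℤ_169| = 169


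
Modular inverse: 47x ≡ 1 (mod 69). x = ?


Use the extended Euclidean algorithm to write 1 = 47·s + 69·t; then s mod 69 is the inverse.
Euclidean algorithm:
  47 = 0·69 + 47
  69 = 1·47 + 22
  47 = 2·22 + 3
  22 = 7·3 + 1
  3 = 3·1 + 0
gcd(47,69) = 1
Back-substitution gives: 47·(-22) + 69·(15) = 1
So 47⁻¹ ≡ -22 ≡ 47 (mod 69)
Check: 47 × 47 = 2209 ≡ 1 (mod 69) ✓

47⁻¹ ≡ 47 (mod 69)


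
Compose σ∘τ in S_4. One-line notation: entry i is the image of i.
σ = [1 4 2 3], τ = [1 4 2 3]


σ∘τ: apply τ first, then σ
1 →τ 1 →σ 1
2 →τ 4 →σ 3
3 →τ 2 →σ 4
4 →τ 3 →σ 2

σ∘τ = [1 3 4 2]


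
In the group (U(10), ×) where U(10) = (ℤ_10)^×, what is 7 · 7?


Operation: multiplication mod 10
7 · 7 = (a × b) mod 10 with a = 7, b = 7

7 · 7 = 9


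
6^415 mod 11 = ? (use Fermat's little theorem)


Fermat's little theorem: if p is prime and gcd(a,p)=1, then a^(p-1) ≡ 1 (mod p)
p = 11 is prime, gcd(6,11) = 1
Reduce exponent: 415 mod 10 = 5
So 6^415 ≡ 6^5 (mod 11)
6^5 mod 11 = 10

6^415 ≡ 10 (mod 11)


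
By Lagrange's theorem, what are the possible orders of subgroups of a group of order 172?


Lagrange's theorem: |H| divides |G|
|G| = 172
Divisors of 172: 1, 2, 4, 43, 86, 172

Possible subgroup orders: {1, 2, 4, 43, 86, 172}


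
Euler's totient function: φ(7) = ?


φ(n) = count of k ∈ {1,...,n} with gcd(k,n)=1
Coprimes to 7: {1, 2, 3, 4, 5, 6}
Count: 6

φ(7) = 6


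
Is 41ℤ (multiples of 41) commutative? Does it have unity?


41ℤ is a commutative ring under +,× but has no multiplicative identity (1 ∉ 41ℤ); it has no zero divisors, but without unity it is not an integral domain
Commutative: Yes
Integral domain: No
Has unity: No

41ℤ (multiples of 41): Commutative=Yes, Unity=No


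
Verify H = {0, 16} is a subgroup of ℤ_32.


Subgroup test for H = {0, 16} in (ℤ_32, +):
(1) 0 ∈ H? Yes
(2) Closure: for all a,b ∈ H, (a+b) mod 32 ∈ H? Yes
(3) Inverses: for all a ∈ H, -a mod 32 ∈ H? Yes

Yes, H is a subgroup of ℤ_32


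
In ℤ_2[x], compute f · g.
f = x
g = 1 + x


Expand and collect like terms; reduce coefficients mod 2:
x^0: 0·1 = 0 ≡ 0 (mod 2)
x^1: 0·1 + 1·1 = 1 ≡ 1 (mod 2)
x^2: 1·1 = 1 ≡ 1 (mod 2)
Result: x + x^2

f · g = x + x^2


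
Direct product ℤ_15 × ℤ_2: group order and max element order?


|ℤ_15 × ℤ_2| = 15 × 2 = 30
Max element order = lcm(15,2) = 30
Cyclic? Yes (gcd=1)

|ℤ_15×ℤ_2| = 30, max element order = 30


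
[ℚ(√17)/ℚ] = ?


√17 has minimal polynomial x² - 17 (irreducible over ℚ since 17 is squarefree)

[ℚ(√17)/ℚ] = 2


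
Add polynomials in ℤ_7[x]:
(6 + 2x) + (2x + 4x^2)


Add coefficients mod 7:
x^0: 6 + 0 = 6 (mod 7)
x^1: 2 + 2 = 4 (mod 7)
x^2: 0 + 4 = 4 (mod 7)
Result: 6 + 4x + 4x^2

f + g = 6 + 4x + 4x^2


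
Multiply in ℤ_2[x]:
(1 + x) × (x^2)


Expand and collect like terms; reduce coefficients mod 2:
x^0: 1·0 = 0 ≡ 0 (mod 2)
x^1: 1·0 + 1·0 = 0 ≡ 0 (mod 2)
x^2: 1·1 + 1·0 = 1 ≡ 1 (mod 2)
x^3: 1·1 = 1 ≡ 1 (mod 2)
Result: x^2 + x^3

f · g = x^2 + x^3


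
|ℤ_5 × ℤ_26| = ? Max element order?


|ℤ_5 × ℤ_26| = 5 × 26 = 130
Max element order = lcm(5,26) = 130
Cyclic? Yes (gcd=1)

|ℤ_5×ℤ_26| = 130, max element order = 130


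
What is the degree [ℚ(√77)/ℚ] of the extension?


√77 has minimal polynomial x² - 77 (irreducible over ℚ since 77 is squarefree)

[ℚ(√77)/ℚ] = 2


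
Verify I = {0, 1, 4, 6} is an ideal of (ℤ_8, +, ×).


Check ideal conditions for I = {0, 1, 4, 6} in ℤ_8:
(1) I is an additive subgroup? No
(2) For r ∈ ℤ_8 and a ∈ I: r·a ∈ I? No  [counterexample: r=2, a=1, r·a mod 8 = 2 ∉ I]

No, I is not an ideal of ℤ_8


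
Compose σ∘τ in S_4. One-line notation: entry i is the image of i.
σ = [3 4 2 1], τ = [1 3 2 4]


σ∘τ: apply τ first, then σ
1 →τ 1 →σ 3
2 →τ 3 →σ 2
3 →τ 2 →σ 4
4 →τ 4 →σ 1

σ∘τ = [3 2 4 1]


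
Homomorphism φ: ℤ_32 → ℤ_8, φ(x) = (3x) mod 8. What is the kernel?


Kernel = preimage of identity
ker(φ) = {x ∈ ℤ_32 : 3x ≡ 0 (mod 8)}. Since 8 | 32, φ is well-defined. The kernel is the cyclic subgroup ⟨8⟩ of ℤ_32 (order 4), i.e. {0, 8, 16, 24}

ker(φ) = {0, 8, 16, 24}


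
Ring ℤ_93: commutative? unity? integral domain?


ℤ_93 is a commutative ring with unity 1; 93 = 3×31 is composite, so 3·31 ≡ 0 gives zero divisors (not an integral domain)
Commutative: Yes
Integral domain: No
Has unity: Yes

ℤ_93: Commutative=Yes, Unity=Yes


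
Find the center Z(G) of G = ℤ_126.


Z(G) = {g ∈ G | gx = xg for all x ∈ G}
ℤ_126 is abelian, so Z(G) = G

Z(ℤ_126) = ℤ_126


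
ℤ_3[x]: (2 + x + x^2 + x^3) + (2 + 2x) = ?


Add coefficients mod 3:
x^0: 2 + 2 = 1 (mod 3)
x^1: 1 + 2 = 0 (mod 3)
x^2: 1 + 0 = 1 (mod 3)
x^3: 1 + 0 = 1 (mod 3)
Result: 1 + x^2 + x^3

f + g = 1 + x^2 + x^3


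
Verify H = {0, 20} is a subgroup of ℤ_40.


Subgroup test for H = {0, 20} in (ℤ_40, +):
(1) 0 ∈ H? Yes
(2) Closure: for all a,b ∈ H, (a+b) mod 40 ∈ H? Yes
(3) Inverses: for all a ∈ H, -a mod 40 ∈ H? Yes

Yes, H is a subgroup of ℤ_40


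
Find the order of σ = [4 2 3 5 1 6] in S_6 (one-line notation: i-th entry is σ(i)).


Cycle decomposition: (1 4 5)
Cycle lengths: 3
Order = lcm(3) = 3

ord(σ) = 3


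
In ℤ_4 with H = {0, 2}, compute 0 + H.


0 + H = {0 + h (mod 4) : h ∈ H}
0+0=0, 0+2=2

0 + H = {0, 2}


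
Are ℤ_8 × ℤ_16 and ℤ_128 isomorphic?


Comparing ℤ_8 × ℤ_16 and ℤ_128:
gcd(8,16) = 8 ≠ 1. Max element order in ℤ_8×ℤ_16 is lcm(8,16) = 16 < 128, so it has no element of order 128

No, ℤ_8 × ℤ_16 ≇ ℤ_128


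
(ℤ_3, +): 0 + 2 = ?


Operation: addition mod 3
0 + 2 = (a + b) mod 3 with a = 0, b = 2

0 + 2 = 2


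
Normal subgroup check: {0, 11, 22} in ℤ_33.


H = {0, 11, 22} in ℤ_33
ℤ_33 is abelian; every subgroup of an abelian group is normal

Yes, normal subgroup


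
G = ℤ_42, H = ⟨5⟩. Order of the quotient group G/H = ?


|⟨5⟩| = n / gcd(5, 42) = 42 / 1 = 42
H is normal (ℤ_42 is abelian).
|G/H| = |G| / |H| = 42 / 42 = 1

|G/H| = 1


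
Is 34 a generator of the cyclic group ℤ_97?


g generates ℤ_n iff gcd(g, n) = 1
gcd(34, 97) = 1
Since gcd = 1, 34 is a generator.

Yes, 34 generates ℤ_97


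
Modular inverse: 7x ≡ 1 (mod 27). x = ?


Use the extended Euclidean algorithm to write 1 = 7·s + 27·t; then s mod 27 is the inverse.
Euclidean algorithm:
  7 = 0·27 + 7
  27 = 3·7 + 6
  7 = 1·6 + 1
  6 = 6·1 + 0
gcd(7,27) = 1
Back-substitution gives: 7·(4) + 27·(-1) = 1
So 7⁻¹ ≡ 4 ≡ 4 (mod 27)
Check: 7 × 4 = 28 ≡ 1 (mod 27) ✓

7⁻¹ ≡ 4 (mod 27)


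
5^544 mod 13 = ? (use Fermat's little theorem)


Fermat's little theorem: if p is prime and gcd(a,p)=1, then a^(p-1) ≡ 1 (mod p)
p = 13 is prime, gcd(5,13) = 1
Reduce exponent: 544 mod 12 = 4
So 5^544 ≡ 5^4 (mod 13)
5^4 mod 13 = 1

5^544 ≡ 1 (mod 13)


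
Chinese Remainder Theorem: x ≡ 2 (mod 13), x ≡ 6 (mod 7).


m₁ = 13, m₂ = 7, gcd = 1, so CRT applies. M = m₁·m₂ = 91
Let M₁ = M/m₁ = 7, M₂ = M/m₂ = 13
Find y₁ ≡ M₁⁻¹ (mod m₁): 7⁻¹ ≡ 2 (mod 13)
Find y₂ ≡ M₂⁻¹ (mod m₂): 13⁻¹ ≡ 6 (mod 7)
x = a₁·M₁·y₁ + a₂·M₂·y₂ = 2·7·2 + 6·13·6 = 496
Reduce mod 91: x ≡ 41
Check: 41 mod 13 = 2 ✓, 41 mod 7 = 6 ✓

x ≡ 41 (mod 91)


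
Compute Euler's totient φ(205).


Factor n: 205 = 5 × 41
φ(n) = n · ∏(1 - 1/p) over distinct primes p | n
φ(205) = 205 · (1 - 1/5) · (1 - 1/41) = 160

φ(205) = 160


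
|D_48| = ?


|D_n| = 2n (n rotations and n reflections)
|D_48| = 2×48 = 96

|D_48| = 96


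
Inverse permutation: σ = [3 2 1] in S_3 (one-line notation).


To find σ⁻¹, swap domain and range:
σ(1) = 3 → σ⁻¹(3) = 1
σ(2) = 2 → σ⁻¹(2) = 2
σ(3) = 1 → σ⁻¹(1) = 3

σ⁻¹ = [3 2 1]


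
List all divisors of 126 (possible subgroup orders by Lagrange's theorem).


Lagrange's theorem: |H| divides |G|
|G| = 126
Divisors of 126: 1, 2, 3, 6, 7, 9, 14, 18, 21, 42, 63, 126

Possible subgroup orders: {1, 2, 3, 6, 7, 9, 14, 18, 21, 42, 63, 126}


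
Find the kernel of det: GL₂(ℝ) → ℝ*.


Kernel = preimage of identity
ker(det) = {A | det(A) = 1} = SL₂(ℝ)

ker(det) = SL₂(ℝ)


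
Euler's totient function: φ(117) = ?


Factor n: 117 = 3^2 × 13
φ(n) = n · ∏(1 - 1/p) over distinct primes p | n
φ(117) = 117 · (1 - 1/3) · (1 - 1/13) = 72

φ(117) = 72


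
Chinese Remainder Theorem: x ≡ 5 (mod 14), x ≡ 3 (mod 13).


m₁ = 14, m₂ = 13, gcd = 1, so CRT applies. M = m₁·m₂ = 182
Let M₁ = M/m₁ = 13, M₂ = M/m₂ = 14
Find y₁ ≡ M₁⁻¹ (mod m₁): 13⁻¹ ≡ 13 (mod 14)
Find y₂ ≡ M₂⁻¹ (mod m₂): 14⁻¹ ≡ 1 (mod 13)
x = a₁·M₁·y₁ + a₂·M₂·y₂ = 5·13·13 + 3·14·1 = 887
Reduce mod 182: x ≡ 159
Check: 159 mod 14 = 5 ✓, 159 mod 13 = 3 ✓

x ≡ 159 (mod 182)


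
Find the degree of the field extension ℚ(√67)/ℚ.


√67 has minimal polynomial x² - 67 (irreducible over ℚ since 67 is squarefree)

[ℚ(√67)/ℚ] = 2


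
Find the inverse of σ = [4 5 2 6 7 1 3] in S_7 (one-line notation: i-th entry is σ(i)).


To find σ⁻¹, swap domain and range:
σ(1) = 4 → σ⁻¹(4) = 1
σ(2) = 5 → σ⁻¹(5) = 2
σ(3) = 2 → σ⁻¹(2) = 3
σ(4) = 6 → σ⁻¹(6) = 4
σ(5) = 7 → σ⁻¹(7) = 5
σ(6) = 1 → σ⁻¹(1) = 6
σ(7) = 3 → σ⁻¹(3) = 7

σ⁻¹ = [6 3 7 1 2 4 5]


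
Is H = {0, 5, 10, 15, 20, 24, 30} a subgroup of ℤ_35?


Subgroup test for H = {0, 5, 10, 15, 20, 24, 30} in (ℤ_35, +):
(1) 0 ∈ H? Yes
(2) Closure: for all a,b ∈ H, (a+b) mod 35 ∈ H? No  [counterexample: 5 + 20 = 25 ∉ H]
(3) Inverses: for all a ∈ H, -a mod 35 ∈ H? No

No, H is not a subgroup of ℤ_35


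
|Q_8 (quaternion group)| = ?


Q_8 = {±1, ±i, ±j, ±k}
|Q_8| = 8

|Q_8 (quaternion group)| = 8


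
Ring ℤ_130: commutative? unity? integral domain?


ℤ_130 is a commutative ring with unity 1; 130 = 2×65 is composite, so 2·65 ≡ 0 gives zero divisors (not an integral domain)
Commutative: Yes
Integral domain: No
Has unity: Yes

ℤ_130: Commutative=Yes, Unity=Yes


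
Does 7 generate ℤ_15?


g generates ℤ_n iff gcd(g, n) = 1
gcd(7, 15) = 1
Since gcd = 1, 7 is a generator.

Yes, 7 generates ℤ_15


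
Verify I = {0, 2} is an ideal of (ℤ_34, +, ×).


Check ideal conditions for I = {0, 2} in ℤ_34:
(1) I is an additive subgroup? No
(2) For r ∈ ℤ_34 and a ∈ I: r·a ∈ I? No  [counterexample: r=2, a=2, r·a mod 34 = 4 ∉ I]

No, I is not an ideal of ℤ_34
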